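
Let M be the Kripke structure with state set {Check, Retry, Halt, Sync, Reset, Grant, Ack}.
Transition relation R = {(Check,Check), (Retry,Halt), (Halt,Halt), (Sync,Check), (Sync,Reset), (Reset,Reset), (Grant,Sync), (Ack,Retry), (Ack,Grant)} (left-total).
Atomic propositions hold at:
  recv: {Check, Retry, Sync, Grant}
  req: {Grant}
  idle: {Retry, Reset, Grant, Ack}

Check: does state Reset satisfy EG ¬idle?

Sat(¬idle) = {Check, Halt, Sync}
EG ¬idle: greatest fixpoint, start Z0 = {Check, Halt, Sync}, keep only states in Sat with some successor in Z. Already a fixed point.
Sat(EG ¬idle) = {Check, Halt, Sync}
Reset ∉ Sat(EG ¬idle) = {Check, Halt, Sync}, so the formula does not hold at Reset.

No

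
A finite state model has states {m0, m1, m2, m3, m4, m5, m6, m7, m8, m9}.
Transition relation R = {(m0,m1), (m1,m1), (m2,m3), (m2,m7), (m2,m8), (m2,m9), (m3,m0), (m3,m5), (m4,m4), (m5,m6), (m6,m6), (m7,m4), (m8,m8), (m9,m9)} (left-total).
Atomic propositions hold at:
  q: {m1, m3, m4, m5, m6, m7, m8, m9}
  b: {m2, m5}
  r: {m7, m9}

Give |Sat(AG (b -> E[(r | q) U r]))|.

7

Sat(r | q) = {m1, m3, m4, m5, m6, m7, m8, m9}
E[(r | q) U r]: least fixpoint, start Z0 = Sat(r) = {m7, m9}, add states in Sat(r | q) with some successor in Z. Already a fixed point.
Sat(E[(r | q) U r]) = {m7, m9}
Sat(b -> E[(r | q) U r]) = {m0, m1, m3, m4, m6, m7, m8, m9}
AG (b -> E[(r | q) U r]): greatest fixpoint, start Z0 = {m0, m1, m3, m4, m6, m7, m8, m9}, keep only states in Sat with every successor in Z. Z1 = {m0, m1, m4, m6, m7, m8, m9}; fixed.
Sat(AG (b -> E[(r | q) U r])) = {m0, m1, m4, m6, m7, m8, m9}
|Sat(AG (b -> E[(r | q) U r]))| = |{m0, m1, m4, m6, m7, m8, m9}| = 7.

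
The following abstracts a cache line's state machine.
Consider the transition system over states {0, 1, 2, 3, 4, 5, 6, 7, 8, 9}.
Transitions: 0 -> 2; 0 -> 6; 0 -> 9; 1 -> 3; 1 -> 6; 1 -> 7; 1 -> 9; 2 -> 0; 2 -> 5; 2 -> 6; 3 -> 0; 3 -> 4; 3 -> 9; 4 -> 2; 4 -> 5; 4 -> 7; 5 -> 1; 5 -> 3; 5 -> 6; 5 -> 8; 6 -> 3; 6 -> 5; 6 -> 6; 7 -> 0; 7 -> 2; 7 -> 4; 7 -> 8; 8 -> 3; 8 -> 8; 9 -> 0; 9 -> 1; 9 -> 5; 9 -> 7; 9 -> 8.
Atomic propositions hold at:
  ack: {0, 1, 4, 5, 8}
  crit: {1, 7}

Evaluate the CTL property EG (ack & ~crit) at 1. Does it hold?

Sat(~crit) = {0, 2, 3, 4, 5, 6, 8, 9}
Sat(ack & ~crit) = {0, 4, 5, 8}
EG (ack & ~crit): greatest fixpoint, start Z0 = {0, 4, 5, 8}, keep only states in Sat with some successor in Z. Z1 = {4, 5, 8}; fixed.
Sat(EG (ack & ~crit)) = {4, 5, 8}
1 ∉ Sat(EG (ack & ~crit)) = {4, 5, 8}, so the formula does not hold at 1.

No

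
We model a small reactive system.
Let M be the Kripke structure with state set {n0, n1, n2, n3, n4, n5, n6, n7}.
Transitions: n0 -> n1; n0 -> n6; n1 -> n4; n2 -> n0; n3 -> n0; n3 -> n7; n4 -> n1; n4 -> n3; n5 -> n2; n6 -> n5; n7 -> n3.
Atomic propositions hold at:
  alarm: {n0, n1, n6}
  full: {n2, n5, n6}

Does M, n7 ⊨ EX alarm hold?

Sat(EX alarm) = {s : some successor in {n0, n1, n6}} = {n0, n2, n3, n4}
n7 ∉ Sat(EX alarm) = {n0, n2, n3, n4}, so the formula does not hold at n7.

No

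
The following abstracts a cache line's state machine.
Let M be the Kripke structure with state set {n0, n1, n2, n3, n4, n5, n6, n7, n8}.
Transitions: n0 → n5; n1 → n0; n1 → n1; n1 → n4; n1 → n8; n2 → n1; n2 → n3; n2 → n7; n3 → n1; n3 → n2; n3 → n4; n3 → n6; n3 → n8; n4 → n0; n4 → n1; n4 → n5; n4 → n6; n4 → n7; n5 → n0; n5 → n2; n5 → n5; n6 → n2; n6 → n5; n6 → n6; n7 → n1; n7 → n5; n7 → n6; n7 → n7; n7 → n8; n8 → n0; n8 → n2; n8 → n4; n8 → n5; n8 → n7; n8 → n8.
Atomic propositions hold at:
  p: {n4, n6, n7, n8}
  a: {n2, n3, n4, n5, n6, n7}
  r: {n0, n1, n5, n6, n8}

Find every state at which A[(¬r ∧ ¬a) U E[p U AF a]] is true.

Sat(¬r) = {n2, n3, n4, n7}
Sat(¬a) = {n0, n1, n8}
Sat(¬r ∧ ¬a) = ∅
AF a: least fixpoint, start Z0 = {n2, n3, n4, n5, n6, n7}, add states with every successor in Z. Z1 = {n0, n2, n3, n4, n5, n6, n7}; fixed.
Sat(AF a) = {n0, n2, n3, n4, n5, n6, n7}
E[p U AF a]: least fixpoint, start Z0 = Sat(AF a) = {n0, n2, n3, n4, n5, n6, n7}, add states in Sat(p) with some successor in Z. Z1 = {n0, n2, n3, n4, n5, n6, n7, n8}; fixed.
Sat(E[p U AF a]) = {n0, n2, n3, n4, n5, n6, n7, n8}
A[(¬r ∧ ¬a) U E[p U AF a]]: least fixpoint, start Z0 = Sat(E[p U AF a]) = {n0, n2, n3, n4, n5, n6, n7, n8}, add states in Sat(¬r ∧ ¬a) with every successor in Z. Already a fixed point.
Sat(A[(¬r ∧ ¬a) U E[p U AF a]]) = {n0, n2, n3, n4, n5, n6, n7, n8}

{n0, n2, n3, n4, n5, n6, n7, n8}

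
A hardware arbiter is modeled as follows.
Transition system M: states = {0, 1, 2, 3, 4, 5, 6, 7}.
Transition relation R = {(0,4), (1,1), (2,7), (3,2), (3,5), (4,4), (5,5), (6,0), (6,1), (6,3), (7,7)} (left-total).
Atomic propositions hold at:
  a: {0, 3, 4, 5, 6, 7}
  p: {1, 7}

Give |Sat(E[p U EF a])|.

EF a: least fixpoint, start Z0 = {0, 3, 4, 5, 6, 7}, add states with some successor in Z. Z1 = {0, 2, 3, 4, 5, 6, 7}; fixed.
Sat(EF a) = {0, 2, 3, 4, 5, 6, 7}
E[p U EF a]: least fixpoint, start Z0 = Sat(EF a) = {0, 2, 3, 4, 5, 6, 7}, add states in Sat(p) with some successor in Z. Already a fixed point.
Sat(E[p U EF a]) = {0, 2, 3, 4, 5, 6, 7}
|Sat(E[p U EF a])| = |{0, 2, 3, 4, 5, 6, 7}| = 7.

7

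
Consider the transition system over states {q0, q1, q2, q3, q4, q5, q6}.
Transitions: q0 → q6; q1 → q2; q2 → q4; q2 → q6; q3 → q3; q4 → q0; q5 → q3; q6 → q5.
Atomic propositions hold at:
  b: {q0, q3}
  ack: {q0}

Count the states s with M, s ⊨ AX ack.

1

Sat(AX ack) = {s : every successor in {q0}} = {q4}
|Sat(AX ack)| = |{q4}| = 1.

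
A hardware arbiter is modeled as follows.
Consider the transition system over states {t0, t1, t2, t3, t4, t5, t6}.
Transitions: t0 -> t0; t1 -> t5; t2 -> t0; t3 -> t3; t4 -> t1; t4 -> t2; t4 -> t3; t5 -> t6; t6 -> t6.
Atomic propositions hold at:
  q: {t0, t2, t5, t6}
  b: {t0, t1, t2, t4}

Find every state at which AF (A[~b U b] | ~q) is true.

Sat(~b) = {t3, t5, t6}
A[~b U b]: least fixpoint, start Z0 = Sat(b) = {t0, t1, t2, t4}, add states in Sat(~b) with every successor in Z. Already a fixed point.
Sat(A[~b U b]) = {t0, t1, t2, t4}
Sat(~q) = {t1, t3, t4}
Sat(A[~b U b] | ~q) = {t0, t1, t2, t3, t4}
AF (A[~b U b] | ~q): least fixpoint, start Z0 = {t0, t1, t2, t3, t4}, add states with every successor in Z. Already a fixed point.
Sat(AF (A[~b U b] | ~q)) = {t0, t1, t2, t3, t4}

{t0, t1, t2, t3, t4}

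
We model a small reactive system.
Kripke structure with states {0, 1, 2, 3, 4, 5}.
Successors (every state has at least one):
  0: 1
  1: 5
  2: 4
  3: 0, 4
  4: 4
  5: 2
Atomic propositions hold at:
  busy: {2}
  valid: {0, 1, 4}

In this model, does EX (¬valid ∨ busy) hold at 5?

Yes

Sat(¬valid) = {2, 3, 5}
Sat(¬valid ∨ busy) = {2, 3, 5}
Sat(EX (¬valid ∨ busy)) = {s : some successor in {2, 3, 5}} = {1, 5}
5 ∈ Sat(EX (¬valid ∨ busy)) = {1, 5}, so the formula holds at 5.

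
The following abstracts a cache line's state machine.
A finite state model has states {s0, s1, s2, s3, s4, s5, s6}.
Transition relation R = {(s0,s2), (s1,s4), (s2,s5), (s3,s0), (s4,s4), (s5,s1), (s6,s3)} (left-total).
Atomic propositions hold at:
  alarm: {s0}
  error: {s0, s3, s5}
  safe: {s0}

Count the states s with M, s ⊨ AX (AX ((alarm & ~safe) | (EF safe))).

Sat(~safe) = {s1, s2, s3, s4, s5, s6}
Sat(alarm & ~safe) = ∅
EF safe: least fixpoint, start Z0 = {s0}, add states with some successor in Z. Z1 = {s0, s3}; Z2 = {s0, s3, s6}; fixed.
Sat(EF safe) = {s0, s3, s6}
Sat((alarm & ~safe) | (EF safe)) = {s0, s3, s6}
Sat(AX ((alarm & ~safe) | (EF safe))) = {s : every successor in {s0, s3, s6}} = {s3, s6}
Sat(AX (AX ((alarm & ~safe) | (EF safe)))) = {s : every successor in {s3, s6}} = {s6}
|Sat(AX (AX ((alarm & ~safe) | (EF safe))))| = |{s6}| = 1.

1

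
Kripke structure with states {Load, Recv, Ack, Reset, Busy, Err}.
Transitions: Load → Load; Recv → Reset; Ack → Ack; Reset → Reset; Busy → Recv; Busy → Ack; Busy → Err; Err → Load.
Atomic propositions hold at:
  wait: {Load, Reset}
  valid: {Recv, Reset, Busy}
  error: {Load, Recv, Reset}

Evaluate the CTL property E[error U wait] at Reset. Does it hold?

E[error U wait]: least fixpoint, start Z0 = Sat(wait) = {Load, Reset}, add states in Sat(error) with some successor in Z. Z1 = {Load, Recv, Reset}; fixed.
Sat(E[error U wait]) = {Load, Recv, Reset}
Reset ∈ Sat(E[error U wait]) = {Load, Recv, Reset}, so the formula holds at Reset.

Yes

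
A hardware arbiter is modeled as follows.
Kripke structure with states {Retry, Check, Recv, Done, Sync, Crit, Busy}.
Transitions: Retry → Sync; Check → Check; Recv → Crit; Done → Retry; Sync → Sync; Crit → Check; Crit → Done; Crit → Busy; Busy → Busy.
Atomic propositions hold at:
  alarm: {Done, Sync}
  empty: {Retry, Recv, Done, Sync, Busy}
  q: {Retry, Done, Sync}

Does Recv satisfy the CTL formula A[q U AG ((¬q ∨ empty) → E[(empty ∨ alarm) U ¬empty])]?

Sat(¬q) = {Check, Recv, Crit, Busy}
Sat(¬q ∨ empty) = {Retry, Check, Recv, Done, Sync, Crit, Busy}
Sat(empty ∨ alarm) = {Retry, Recv, Done, Sync, Busy}
Sat(¬empty) = {Check, Crit}
E[(empty ∨ alarm) U ¬empty]: least fixpoint, start Z0 = Sat(¬empty) = {Check, Crit}, add states in Sat(empty ∨ alarm) with some successor in Z. Z1 = {Check, Recv, Crit}; fixed.
Sat(E[(empty ∨ alarm) U ¬empty]) = {Check, Recv, Crit}
Sat((¬q ∨ empty) → E[(empty ∨ alarm) U ¬empty]) = {Check, Recv, Crit}
AG ((¬q ∨ empty) → E[(empty ∨ alarm) U ¬empty]): greatest fixpoint, start Z0 = {Check, Recv, Crit}, keep only states in Sat with every successor in Z. Z1 = {Check, Recv}; Z2 = {Check}; fixed.
Sat(AG ((¬q ∨ empty) → E[(empty ∨ alarm) U ¬empty])) = {Check}
A[q U AG ((¬q ∨ empty) → E[(empty ∨ alarm) U ¬empty])]: least fixpoint, start Z0 = Sat(AG ((¬q ∨ empty) → E[(empty ∨ alarm) U ¬empty])) = {Check}, add states in Sat(q) with every successor in Z. Already a fixed point.
Sat(A[q U AG ((¬q ∨ empty) → E[(empty ∨ alarm) U ¬empty])]) = {Check}
Recv ∉ Sat(A[q U AG ((¬q ∨ empty) → E[(empty ∨ alarm) U ¬empty])]) = {Check}, so the formula does not hold at Recv.

No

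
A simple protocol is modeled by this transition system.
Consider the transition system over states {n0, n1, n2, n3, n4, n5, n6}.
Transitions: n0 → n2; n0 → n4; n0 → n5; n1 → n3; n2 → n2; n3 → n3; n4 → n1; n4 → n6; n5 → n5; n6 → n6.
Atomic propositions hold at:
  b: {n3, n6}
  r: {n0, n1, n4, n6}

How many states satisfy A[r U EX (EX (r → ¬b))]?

6

Sat(¬b) = {n0, n1, n2, n4, n5}
Sat(r → ¬b) = {n0, n1, n2, n3, n4, n5}
Sat(EX (r → ¬b)) = {s : some successor in {n0, n1, n2, n3, n4, n5}} = {n0, n1, n2, n3, n4, n5}
Sat(EX (EX (r → ¬b))) = {s : some successor in {n0, n1, n2, n3, n4, n5}} = {n0, n1, n2, n3, n4, n5}
A[r U EX (EX (r → ¬b))]: least fixpoint, start Z0 = Sat(EX (EX (r → ¬b))) = {n0, n1, n2, n3, n4, n5}, add states in Sat(r) with every successor in Z. Already a fixed point.
Sat(A[r U EX (EX (r → ¬b))]) = {n0, n1, n2, n3, n4, n5}
|Sat(A[r U EX (EX (r → ¬b))])| = |{n0, n1, n2, n3, n4, n5}| = 6.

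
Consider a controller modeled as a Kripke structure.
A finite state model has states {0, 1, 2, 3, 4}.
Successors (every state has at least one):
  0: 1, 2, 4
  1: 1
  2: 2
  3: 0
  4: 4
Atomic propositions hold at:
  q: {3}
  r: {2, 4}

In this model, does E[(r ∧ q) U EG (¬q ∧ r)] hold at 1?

No

Sat(r ∧ q) = ∅
Sat(¬q) = {0, 1, 2, 4}
Sat(¬q ∧ r) = {2, 4}
EG (¬q ∧ r): greatest fixpoint, start Z0 = {2, 4}, keep only states in Sat with some successor in Z. Already a fixed point.
Sat(EG (¬q ∧ r)) = {2, 4}
E[(r ∧ q) U EG (¬q ∧ r)]: least fixpoint, start Z0 = Sat(EG (¬q ∧ r)) = {2, 4}, add states in Sat(r ∧ q) with some successor in Z. Already a fixed point.
Sat(E[(r ∧ q) U EG (¬q ∧ r)]) = {2, 4}
1 ∉ Sat(E[(r ∧ q) U EG (¬q ∧ r)]) = {2, 4}, so the formula does not hold at 1.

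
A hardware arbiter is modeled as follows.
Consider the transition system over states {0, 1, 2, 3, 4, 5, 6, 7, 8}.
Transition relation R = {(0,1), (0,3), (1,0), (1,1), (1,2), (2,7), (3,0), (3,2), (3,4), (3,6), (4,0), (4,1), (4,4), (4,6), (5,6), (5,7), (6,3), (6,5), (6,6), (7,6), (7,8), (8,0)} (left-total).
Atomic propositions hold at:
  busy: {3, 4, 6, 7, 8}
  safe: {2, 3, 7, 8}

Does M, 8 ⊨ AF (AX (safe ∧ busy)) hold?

Sat(safe ∧ busy) = {3, 7, 8}
Sat(AX (safe ∧ busy)) = {s : every successor in {3, 7, 8}} = {2}
AF (AX (safe ∧ busy)): least fixpoint, start Z0 = {2}, add states with every successor in Z. Already a fixed point.
Sat(AF (AX (safe ∧ busy))) = {2}
8 ∉ Sat(AF (AX (safe ∧ busy))) = {2}, so the formula does not hold at 8.

No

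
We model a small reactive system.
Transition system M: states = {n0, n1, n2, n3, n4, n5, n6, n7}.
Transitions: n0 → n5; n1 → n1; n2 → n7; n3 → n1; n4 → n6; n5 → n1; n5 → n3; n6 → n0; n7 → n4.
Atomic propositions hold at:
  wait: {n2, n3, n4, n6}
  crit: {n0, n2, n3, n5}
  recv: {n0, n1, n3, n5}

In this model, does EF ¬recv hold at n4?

Sat(¬recv) = {n2, n4, n6, n7}
EF ¬recv: least fixpoint, start Z0 = {n2, n4, n6, n7}, add states with some successor in Z. Already a fixed point.
Sat(EF ¬recv) = {n2, n4, n6, n7}
n4 ∈ Sat(EF ¬recv) = {n2, n4, n6, n7}, so the formula holds at n4.

Yes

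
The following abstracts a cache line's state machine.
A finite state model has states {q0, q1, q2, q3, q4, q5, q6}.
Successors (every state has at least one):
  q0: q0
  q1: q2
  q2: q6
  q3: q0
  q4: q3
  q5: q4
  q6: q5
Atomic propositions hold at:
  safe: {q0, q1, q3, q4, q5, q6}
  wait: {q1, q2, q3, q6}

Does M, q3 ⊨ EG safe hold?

EG safe: greatest fixpoint, start Z0 = {q0, q1, q3, q4, q5, q6}, keep only states in Sat with some successor in Z. Z1 = {q0, q3, q4, q5, q6}; fixed.
Sat(EG safe) = {q0, q3, q4, q5, q6}
q3 ∈ Sat(EG safe) = {q0, q3, q4, q5, q6}, so the formula holds at q3.

Yes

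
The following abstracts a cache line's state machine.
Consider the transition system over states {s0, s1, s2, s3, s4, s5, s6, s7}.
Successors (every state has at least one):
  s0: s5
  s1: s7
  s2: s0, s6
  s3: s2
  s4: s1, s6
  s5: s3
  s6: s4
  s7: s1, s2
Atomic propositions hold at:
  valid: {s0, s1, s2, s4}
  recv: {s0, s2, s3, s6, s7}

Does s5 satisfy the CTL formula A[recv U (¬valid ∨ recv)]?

Sat(¬valid) = {s3, s5, s6, s7}
Sat(¬valid ∨ recv) = {s0, s2, s3, s5, s6, s7}
A[recv U (¬valid ∨ recv)]: least fixpoint, start Z0 = Sat((¬valid ∨ recv)) = {s0, s2, s3, s5, s6, s7}, add states in Sat(recv) with every successor in Z. Already a fixed point.
Sat(A[recv U (¬valid ∨ recv)]) = {s0, s2, s3, s5, s6, s7}
s5 ∈ Sat(A[recv U (¬valid ∨ recv)]) = {s0, s2, s3, s5, s6, s7}, so the formula holds at s5.

Yes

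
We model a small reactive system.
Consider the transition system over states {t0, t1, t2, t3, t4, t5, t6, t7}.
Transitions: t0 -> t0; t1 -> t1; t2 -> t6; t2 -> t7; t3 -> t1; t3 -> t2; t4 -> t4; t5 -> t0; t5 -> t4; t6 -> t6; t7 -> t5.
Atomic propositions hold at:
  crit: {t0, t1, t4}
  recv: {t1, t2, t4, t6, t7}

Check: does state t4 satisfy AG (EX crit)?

Yes

Sat(EX crit) = {s : some successor in {t0, t1, t4}} = {t0, t1, t3, t4, t5}
AG (EX crit): greatest fixpoint, start Z0 = {t0, t1, t3, t4, t5}, keep only states in Sat with every successor in Z. Z1 = {t0, t1, t4, t5}; fixed.
Sat(AG (EX crit)) = {t0, t1, t4, t5}
t4 ∈ Sat(AG (EX crit)) = {t0, t1, t4, t5}, so the formula holds at t4.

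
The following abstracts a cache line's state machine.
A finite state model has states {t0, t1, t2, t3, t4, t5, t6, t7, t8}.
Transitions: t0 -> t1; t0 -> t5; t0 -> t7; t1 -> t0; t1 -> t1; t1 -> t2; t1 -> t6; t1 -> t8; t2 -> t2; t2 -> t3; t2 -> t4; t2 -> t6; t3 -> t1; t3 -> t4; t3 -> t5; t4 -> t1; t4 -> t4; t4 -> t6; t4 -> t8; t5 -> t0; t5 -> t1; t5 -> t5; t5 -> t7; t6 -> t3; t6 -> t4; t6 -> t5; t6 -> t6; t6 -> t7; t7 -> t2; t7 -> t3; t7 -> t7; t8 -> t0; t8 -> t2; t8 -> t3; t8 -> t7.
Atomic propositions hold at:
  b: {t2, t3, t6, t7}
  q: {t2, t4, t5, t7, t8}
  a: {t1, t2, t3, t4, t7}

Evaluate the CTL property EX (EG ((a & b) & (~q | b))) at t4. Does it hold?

No

Sat(a & b) = {t2, t3, t7}
Sat(~q) = {t0, t1, t3, t6}
Sat(~q | b) = {t0, t1, t2, t3, t6, t7}
Sat((a & b) & (~q | b)) = {t2, t3, t7}
EG ((a & b) & (~q | b)): greatest fixpoint, start Z0 = {t2, t3, t7}, keep only states in Sat with some successor in Z. Z1 = {t2, t7}; fixed.
Sat(EG ((a & b) & (~q | b))) = {t2, t7}
Sat(EX (EG ((a & b) & (~q | b)))) = {s : some successor in {t2, t7}} = {t0, t1, t2, t5, t6, t7, t8}
t4 ∉ Sat(EX (EG ((a & b) & (~q | b)))) = {t0, t1, t2, t5, t6, t7, t8}, so the formula does not hold at t4.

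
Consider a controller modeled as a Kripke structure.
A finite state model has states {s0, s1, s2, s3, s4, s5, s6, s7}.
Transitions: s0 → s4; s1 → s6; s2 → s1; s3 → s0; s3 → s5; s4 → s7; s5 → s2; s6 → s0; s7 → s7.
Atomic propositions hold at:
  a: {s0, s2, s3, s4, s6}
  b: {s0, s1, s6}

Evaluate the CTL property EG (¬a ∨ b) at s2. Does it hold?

No

Sat(¬a) = {s1, s5, s7}
Sat(¬a ∨ b) = {s0, s1, s5, s6, s7}
EG (¬a ∨ b): greatest fixpoint, start Z0 = {s0, s1, s5, s6, s7}, keep only states in Sat with some successor in Z. Z1 = {s1, s6, s7}; Z2 = {s1, s7}; Z3 = {s7}; fixed.
Sat(EG (¬a ∨ b)) = {s7}
s2 ∉ Sat(EG (¬a ∨ b)) = {s7}, so the formula does not hold at s2.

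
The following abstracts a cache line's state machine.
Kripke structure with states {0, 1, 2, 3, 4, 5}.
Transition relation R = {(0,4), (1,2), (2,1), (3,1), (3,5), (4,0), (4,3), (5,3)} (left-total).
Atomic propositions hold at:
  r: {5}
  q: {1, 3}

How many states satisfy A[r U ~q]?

4

Sat(~q) = {0, 2, 4, 5}
A[r U ~q]: least fixpoint, start Z0 = Sat(~q) = {0, 2, 4, 5}, add states in Sat(r) with every successor in Z. Already a fixed point.
Sat(A[r U ~q]) = {0, 2, 4, 5}
|Sat(A[r U ~q])| = |{0, 2, 4, 5}| = 4.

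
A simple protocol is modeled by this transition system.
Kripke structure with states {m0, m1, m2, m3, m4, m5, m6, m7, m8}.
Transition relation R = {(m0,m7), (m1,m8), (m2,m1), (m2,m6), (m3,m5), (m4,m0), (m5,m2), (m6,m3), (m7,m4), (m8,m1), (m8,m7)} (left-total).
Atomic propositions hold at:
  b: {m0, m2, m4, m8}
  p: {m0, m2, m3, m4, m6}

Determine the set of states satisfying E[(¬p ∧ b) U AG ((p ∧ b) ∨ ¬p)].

{m0, m1, m4, m7, m8}

Sat(¬p) = {m1, m5, m7, m8}
Sat(¬p ∧ b) = {m8}
Sat(p ∧ b) = {m0, m2, m4}
Sat((p ∧ b) ∨ ¬p) = {m0, m1, m2, m4, m5, m7, m8}
AG ((p ∧ b) ∨ ¬p): greatest fixpoint, start Z0 = {m0, m1, m2, m4, m5, m7, m8}, keep only states in Sat with every successor in Z. Z1 = {m0, m1, m4, m5, m7, m8}; Z2 = {m0, m1, m4, m7, m8}; fixed.
Sat(AG ((p ∧ b) ∨ ¬p)) = {m0, m1, m4, m7, m8}
E[(¬p ∧ b) U AG ((p ∧ b) ∨ ¬p)]: least fixpoint, start Z0 = Sat(AG ((p ∧ b) ∨ ¬p)) = {m0, m1, m4, m7, m8}, add states in Sat(¬p ∧ b) with some successor in Z. Already a fixed point.
Sat(E[(¬p ∧ b) U AG ((p ∧ b) ∨ ¬p)]) = {m0, m1, m4, m7, m8}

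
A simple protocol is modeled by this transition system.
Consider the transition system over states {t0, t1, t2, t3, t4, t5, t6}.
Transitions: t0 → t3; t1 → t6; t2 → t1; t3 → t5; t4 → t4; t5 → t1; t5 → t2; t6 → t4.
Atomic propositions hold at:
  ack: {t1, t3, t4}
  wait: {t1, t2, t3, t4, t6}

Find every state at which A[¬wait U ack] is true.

{t0, t1, t3, t4}

Sat(¬wait) = {t0, t5}
A[¬wait U ack]: least fixpoint, start Z0 = Sat(ack) = {t1, t3, t4}, add states in Sat(¬wait) with every successor in Z. Z1 = {t0, t1, t3, t4}; fixed.
Sat(A[¬wait U ack]) = {t0, t1, t3, t4}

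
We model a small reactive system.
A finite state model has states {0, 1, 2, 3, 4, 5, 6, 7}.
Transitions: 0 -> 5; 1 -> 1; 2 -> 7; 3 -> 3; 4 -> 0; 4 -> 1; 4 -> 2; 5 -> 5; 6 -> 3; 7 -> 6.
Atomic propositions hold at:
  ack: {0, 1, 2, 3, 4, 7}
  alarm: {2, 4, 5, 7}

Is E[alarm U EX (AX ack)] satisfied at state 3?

Sat(AX ack) = {s : every successor in {0, 1, 2, 3, 4, 7}} = {1, 2, 3, 4, 6}
Sat(EX (AX ack)) = {s : some successor in {1, 2, 3, 4, 6}} = {1, 3, 4, 6, 7}
E[alarm U EX (AX ack)]: least fixpoint, start Z0 = Sat(EX (AX ack)) = {1, 3, 4, 6, 7}, add states in Sat(alarm) with some successor in Z. Z1 = {1, 2, 3, 4, 6, 7}; fixed.
Sat(E[alarm U EX (AX ack)]) = {1, 2, 3, 4, 6, 7}
3 ∈ Sat(E[alarm U EX (AX ack)]) = {1, 2, 3, 4, 6, 7}, so the formula holds at 3.

Yes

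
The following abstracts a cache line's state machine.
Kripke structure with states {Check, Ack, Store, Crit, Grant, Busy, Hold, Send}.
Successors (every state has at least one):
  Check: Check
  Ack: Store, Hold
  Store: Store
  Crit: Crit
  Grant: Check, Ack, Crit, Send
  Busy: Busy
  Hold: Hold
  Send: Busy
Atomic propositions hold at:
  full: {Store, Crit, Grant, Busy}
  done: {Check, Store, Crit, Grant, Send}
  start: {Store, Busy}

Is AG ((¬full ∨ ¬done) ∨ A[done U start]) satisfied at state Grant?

Sat(¬full) = {Check, Ack, Hold, Send}
Sat(¬done) = {Ack, Busy, Hold}
Sat(¬full ∨ ¬done) = {Check, Ack, Busy, Hold, Send}
A[done U start]: least fixpoint, start Z0 = Sat(start) = {Store, Busy}, add states in Sat(done) with every successor in Z. Z1 = {Store, Busy, Send}; fixed.
Sat(A[done U start]) = {Store, Busy, Send}
Sat((¬full ∨ ¬done) ∨ A[done U start]) = {Check, Ack, Store, Busy, Hold, Send}
AG ((¬full ∨ ¬done) ∨ A[done U start]): greatest fixpoint, start Z0 = {Check, Ack, Store, Busy, Hold, Send}, keep only states in Sat with every successor in Z. Already a fixed point.
Sat(AG ((¬full ∨ ¬done) ∨ A[done U start])) = {Check, Ack, Store, Busy, Hold, Send}
Grant ∉ Sat(AG ((¬full ∨ ¬done) ∨ A[done U start])) = {Check, Ack, Store, Busy, Hold, Send}, so the formula does not hold at Grant.

No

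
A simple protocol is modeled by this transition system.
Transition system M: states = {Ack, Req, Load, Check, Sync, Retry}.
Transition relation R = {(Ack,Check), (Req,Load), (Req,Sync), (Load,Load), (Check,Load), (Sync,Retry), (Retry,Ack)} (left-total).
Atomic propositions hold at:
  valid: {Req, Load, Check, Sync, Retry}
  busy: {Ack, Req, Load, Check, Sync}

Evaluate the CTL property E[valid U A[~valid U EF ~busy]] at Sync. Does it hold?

Sat(~valid) = {Ack}
Sat(~busy) = {Retry}
EF ~busy: least fixpoint, start Z0 = {Retry}, add states with some successor in Z. Z1 = {Sync, Retry}; Z2 = {Req, Sync, Retry}; fixed.
Sat(EF ~busy) = {Req, Sync, Retry}
A[~valid U EF ~busy]: least fixpoint, start Z0 = Sat(EF ~busy) = {Req, Sync, Retry}, add states in Sat(~valid) with every successor in Z. Already a fixed point.
Sat(A[~valid U EF ~busy]) = {Req, Sync, Retry}
E[valid U A[~valid U EF ~busy]]: least fixpoint, start Z0 = Sat(A[~valid U EF ~busy]) = {Req, Sync, Retry}, add states in Sat(valid) with some successor in Z. Already a fixed point.
Sat(E[valid U A[~valid U EF ~busy]]) = {Req, Sync, Retry}
Sync ∈ Sat(E[valid U A[~valid U EF ~busy]]) = {Req, Sync, Retry}, so the formula holds at Sync.

Yes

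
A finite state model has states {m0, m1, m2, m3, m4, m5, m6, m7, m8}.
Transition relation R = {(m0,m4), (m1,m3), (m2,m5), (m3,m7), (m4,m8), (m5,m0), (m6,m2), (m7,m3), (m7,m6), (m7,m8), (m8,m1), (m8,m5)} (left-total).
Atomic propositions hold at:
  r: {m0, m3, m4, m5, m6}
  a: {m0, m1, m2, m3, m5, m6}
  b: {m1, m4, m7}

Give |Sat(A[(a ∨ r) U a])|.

Sat(a ∨ r) = {m0, m1, m2, m3, m4, m5, m6}
A[(a ∨ r) U a]: least fixpoint, start Z0 = Sat(a) = {m0, m1, m2, m3, m5, m6}, add states in Sat(a ∨ r) with every successor in Z. Already a fixed point.
Sat(A[(a ∨ r) U a]) = {m0, m1, m2, m3, m5, m6}
|Sat(A[(a ∨ r) U a])| = |{m0, m1, m2, m3, m5, m6}| = 6.

6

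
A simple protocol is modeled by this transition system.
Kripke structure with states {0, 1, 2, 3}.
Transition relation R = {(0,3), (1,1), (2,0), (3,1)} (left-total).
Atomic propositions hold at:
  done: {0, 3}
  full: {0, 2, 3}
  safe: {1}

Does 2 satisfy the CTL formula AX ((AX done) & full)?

Sat(AX done) = {s : every successor in {0, 3}} = {0, 2}
Sat((AX done) & full) = {0, 2}
Sat(AX ((AX done) & full)) = {s : every successor in {0, 2}} = {2}
2 ∈ Sat(AX ((AX done) & full)) = {2}, so the formula holds at 2.

Yes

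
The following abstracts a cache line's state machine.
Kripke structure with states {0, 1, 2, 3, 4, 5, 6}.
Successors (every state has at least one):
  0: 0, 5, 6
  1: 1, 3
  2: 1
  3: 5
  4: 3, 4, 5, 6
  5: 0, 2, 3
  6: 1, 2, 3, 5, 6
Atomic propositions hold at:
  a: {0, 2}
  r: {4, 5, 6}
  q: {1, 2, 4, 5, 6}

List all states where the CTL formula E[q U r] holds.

E[q U r]: least fixpoint, start Z0 = Sat(r) = {4, 5, 6}, add states in Sat(q) with some successor in Z. Already a fixed point.
Sat(E[q U r]) = {4, 5, 6}

{4, 5, 6}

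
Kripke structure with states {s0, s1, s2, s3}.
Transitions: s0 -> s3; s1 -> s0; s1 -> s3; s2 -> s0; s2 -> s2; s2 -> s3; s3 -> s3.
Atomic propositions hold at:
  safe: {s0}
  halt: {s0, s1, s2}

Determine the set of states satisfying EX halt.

{s1, s2}

Sat(EX halt) = {s : some successor in {s0, s1, s2}} = {s1, s2}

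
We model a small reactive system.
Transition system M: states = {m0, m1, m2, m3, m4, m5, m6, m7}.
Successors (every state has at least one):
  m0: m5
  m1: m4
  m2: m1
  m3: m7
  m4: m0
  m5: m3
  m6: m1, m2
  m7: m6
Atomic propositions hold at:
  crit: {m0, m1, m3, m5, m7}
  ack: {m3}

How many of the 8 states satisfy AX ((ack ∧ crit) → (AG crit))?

Sat(ack ∧ crit) = {m3}
AG crit: greatest fixpoint, start Z0 = {m0, m1, m3, m5, m7}, keep only states in Sat with every successor in Z. Z1 = {m0, m3, m5}; Z2 = {m0, m5}; Z3 = {m0}; Z4 = ∅; fixed.
Sat(AG crit) = ∅
Sat((ack ∧ crit) → (AG crit)) = {m0, m1, m2, m4, m5, m6, m7}
Sat(AX ((ack ∧ crit) → (AG crit))) = {s : every successor in {m0, m1, m2, m4, m5, m6, m7}} = {m0, m1, m2, m3, m4, m6, m7}
|Sat(AX ((ack ∧ crit) → (AG crit)))| = |{m0, m1, m2, m3, m4, m6, m7}| = 7.

7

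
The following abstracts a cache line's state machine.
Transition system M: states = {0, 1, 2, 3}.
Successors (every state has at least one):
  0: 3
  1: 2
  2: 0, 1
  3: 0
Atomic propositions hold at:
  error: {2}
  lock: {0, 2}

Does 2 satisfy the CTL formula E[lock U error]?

E[lock U error]: least fixpoint, start Z0 = Sat(error) = {2}, add states in Sat(lock) with some successor in Z. Already a fixed point.
Sat(E[lock U error]) = {2}
2 ∈ Sat(E[lock U error]) = {2}, so the formula holds at 2.

Yes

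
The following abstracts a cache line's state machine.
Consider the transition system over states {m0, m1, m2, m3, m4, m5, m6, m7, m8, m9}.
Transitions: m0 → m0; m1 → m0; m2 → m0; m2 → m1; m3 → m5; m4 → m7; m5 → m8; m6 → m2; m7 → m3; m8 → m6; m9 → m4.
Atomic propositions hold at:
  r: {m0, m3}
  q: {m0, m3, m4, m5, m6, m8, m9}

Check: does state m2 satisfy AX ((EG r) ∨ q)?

No

EG r: greatest fixpoint, start Z0 = {m0, m3}, keep only states in Sat with some successor in Z. Z1 = {m0}; fixed.
Sat(EG r) = {m0}
Sat((EG r) ∨ q) = {m0, m3, m4, m5, m6, m8, m9}
Sat(AX ((EG r) ∨ q)) = {s : every successor in {m0, m3, m4, m5, m6, m8, m9}} = {m0, m1, m3, m5, m7, m8, m9}
m2 ∉ Sat(AX ((EG r) ∨ q)) = {m0, m1, m3, m5, m7, m8, m9}, so the formula does not hold at m2.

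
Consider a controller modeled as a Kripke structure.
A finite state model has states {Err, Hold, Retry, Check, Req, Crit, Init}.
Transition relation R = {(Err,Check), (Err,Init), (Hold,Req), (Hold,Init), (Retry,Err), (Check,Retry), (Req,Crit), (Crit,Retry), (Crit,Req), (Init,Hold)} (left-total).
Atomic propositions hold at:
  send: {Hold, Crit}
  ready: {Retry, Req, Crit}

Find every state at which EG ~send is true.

{Err, Retry, Check}

Sat(~send) = {Err, Retry, Check, Req, Init}
EG ~send: greatest fixpoint, start Z0 = {Err, Retry, Check, Req, Init}, keep only states in Sat with some successor in Z. Z1 = {Err, Retry, Check}; fixed.
Sat(EG ~send) = {Err, Retry, Check}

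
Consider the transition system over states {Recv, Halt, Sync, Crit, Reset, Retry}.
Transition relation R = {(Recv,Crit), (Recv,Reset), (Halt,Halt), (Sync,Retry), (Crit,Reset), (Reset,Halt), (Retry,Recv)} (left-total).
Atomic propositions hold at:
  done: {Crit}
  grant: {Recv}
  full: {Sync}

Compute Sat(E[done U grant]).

{Recv}

E[done U grant]: least fixpoint, start Z0 = Sat(grant) = {Recv}, add states in Sat(done) with some successor in Z. Already a fixed point.
Sat(E[done U grant]) = {Recv}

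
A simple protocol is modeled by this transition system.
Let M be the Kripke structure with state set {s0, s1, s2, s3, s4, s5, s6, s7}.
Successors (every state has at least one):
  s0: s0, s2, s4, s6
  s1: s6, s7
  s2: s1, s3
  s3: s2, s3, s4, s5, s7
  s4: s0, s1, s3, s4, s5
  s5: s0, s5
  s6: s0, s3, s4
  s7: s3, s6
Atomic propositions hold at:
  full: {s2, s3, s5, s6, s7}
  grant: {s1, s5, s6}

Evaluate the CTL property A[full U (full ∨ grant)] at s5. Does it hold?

Sat(full ∨ grant) = {s1, s2, s3, s5, s6, s7}
A[full U (full ∨ grant)]: least fixpoint, start Z0 = Sat((full ∨ grant)) = {s1, s2, s3, s5, s6, s7}, add states in Sat(full) with every successor in Z. Already a fixed point.
Sat(A[full U (full ∨ grant)]) = {s1, s2, s3, s5, s6, s7}
s5 ∈ Sat(A[full U (full ∨ grant)]) = {s1, s2, s3, s5, s6, s7}, so the formula holds at s5.

Yes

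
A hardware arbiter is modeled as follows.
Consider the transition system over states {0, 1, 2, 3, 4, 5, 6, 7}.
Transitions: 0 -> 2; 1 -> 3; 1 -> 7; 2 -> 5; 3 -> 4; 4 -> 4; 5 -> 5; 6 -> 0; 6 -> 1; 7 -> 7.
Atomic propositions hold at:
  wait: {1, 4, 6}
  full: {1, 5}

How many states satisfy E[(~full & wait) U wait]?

3

Sat(~full) = {0, 2, 3, 4, 6, 7}
Sat(~full & wait) = {4, 6}
E[(~full & wait) U wait]: least fixpoint, start Z0 = Sat(wait) = {1, 4, 6}, add states in Sat(~full & wait) with some successor in Z. Already a fixed point.
Sat(E[(~full & wait) U wait]) = {1, 4, 6}
|Sat(E[(~full & wait) U wait])| = |{1, 4, 6}| = 3.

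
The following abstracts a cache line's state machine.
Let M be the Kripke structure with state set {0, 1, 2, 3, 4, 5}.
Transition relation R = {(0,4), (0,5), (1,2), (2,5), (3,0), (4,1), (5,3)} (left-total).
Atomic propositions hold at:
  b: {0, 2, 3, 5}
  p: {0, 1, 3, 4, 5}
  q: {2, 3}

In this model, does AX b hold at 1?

Yes

Sat(AX b) = {s : every successor in {0, 2, 3, 5}} = {1, 2, 3, 5}
1 ∈ Sat(AX b) = {1, 2, 3, 5}, so the formula holds at 1.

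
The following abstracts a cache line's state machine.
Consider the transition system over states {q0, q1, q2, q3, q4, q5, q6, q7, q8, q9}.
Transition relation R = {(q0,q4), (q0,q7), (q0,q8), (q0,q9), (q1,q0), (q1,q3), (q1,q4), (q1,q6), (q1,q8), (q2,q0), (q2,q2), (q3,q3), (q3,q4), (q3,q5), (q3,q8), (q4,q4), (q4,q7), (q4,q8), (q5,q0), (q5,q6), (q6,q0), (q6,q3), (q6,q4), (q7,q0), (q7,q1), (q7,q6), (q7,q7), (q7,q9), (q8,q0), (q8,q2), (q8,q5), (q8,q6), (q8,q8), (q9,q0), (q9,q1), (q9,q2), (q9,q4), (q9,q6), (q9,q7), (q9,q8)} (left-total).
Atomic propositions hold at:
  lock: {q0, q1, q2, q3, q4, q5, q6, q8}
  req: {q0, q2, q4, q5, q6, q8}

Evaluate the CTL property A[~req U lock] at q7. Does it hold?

No

Sat(~req) = {q1, q3, q7, q9}
A[~req U lock]: least fixpoint, start Z0 = Sat(lock) = {q0, q1, q2, q3, q4, q5, q6, q8}, add states in Sat(~req) with every successor in Z. Already a fixed point.
Sat(A[~req U lock]) = {q0, q1, q2, q3, q4, q5, q6, q8}
q7 ∉ Sat(A[~req U lock]) = {q0, q1, q2, q3, q4, q5, q6, q8}, so the formula does not hold at q7.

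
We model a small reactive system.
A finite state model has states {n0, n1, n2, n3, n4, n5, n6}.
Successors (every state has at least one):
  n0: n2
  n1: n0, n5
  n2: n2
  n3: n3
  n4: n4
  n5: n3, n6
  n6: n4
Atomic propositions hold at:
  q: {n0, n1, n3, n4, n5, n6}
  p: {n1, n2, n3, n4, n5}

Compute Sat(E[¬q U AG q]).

Sat(¬q) = {n2}
AG q: greatest fixpoint, start Z0 = {n0, n1, n3, n4, n5, n6}, keep only states in Sat with every successor in Z. Z1 = {n1, n3, n4, n5, n6}; Z2 = {n3, n4, n5, n6}; fixed.
Sat(AG q) = {n3, n4, n5, n6}
E[¬q U AG q]: least fixpoint, start Z0 = Sat(AG q) = {n3, n4, n5, n6}, add states in Sat(¬q) with some successor in Z. Already a fixed point.
Sat(E[¬q U AG q]) = {n3, n4, n5, n6}

{n3, n4, n5, n6}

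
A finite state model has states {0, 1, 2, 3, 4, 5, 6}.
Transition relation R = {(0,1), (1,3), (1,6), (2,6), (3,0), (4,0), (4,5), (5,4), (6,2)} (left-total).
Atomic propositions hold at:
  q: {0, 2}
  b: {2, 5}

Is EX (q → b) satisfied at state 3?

Sat(q → b) = {1, 2, 3, 4, 5, 6}
Sat(EX (q → b)) = {s : some successor in {1, 2, 3, 4, 5, 6}} = {0, 1, 2, 4, 5, 6}
3 ∉ Sat(EX (q → b)) = {0, 1, 2, 4, 5, 6}, so the formula does not hold at 3.

No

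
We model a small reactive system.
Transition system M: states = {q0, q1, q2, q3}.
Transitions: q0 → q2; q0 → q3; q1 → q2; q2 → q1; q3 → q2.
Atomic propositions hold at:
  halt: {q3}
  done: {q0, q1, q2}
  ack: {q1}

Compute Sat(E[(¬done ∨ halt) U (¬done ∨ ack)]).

{q1, q3}

Sat(¬done) = {q3}
Sat(¬done ∨ halt) = {q3}
Sat(¬done ∨ ack) = {q1, q3}
E[(¬done ∨ halt) U (¬done ∨ ack)]: least fixpoint, start Z0 = Sat((¬done ∨ ack)) = {q1, q3}, add states in Sat(¬done ∨ halt) with some successor in Z. Already a fixed point.
Sat(E[(¬done ∨ halt) U (¬done ∨ ack)]) = {q1, q3}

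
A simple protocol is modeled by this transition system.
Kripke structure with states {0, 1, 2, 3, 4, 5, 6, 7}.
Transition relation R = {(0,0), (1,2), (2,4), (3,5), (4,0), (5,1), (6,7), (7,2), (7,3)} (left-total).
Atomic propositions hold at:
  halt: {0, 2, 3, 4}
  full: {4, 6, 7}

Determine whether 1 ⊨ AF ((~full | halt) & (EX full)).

Yes

Sat(~full) = {0, 1, 2, 3, 5}
Sat(~full | halt) = {0, 1, 2, 3, 4, 5}
Sat(EX full) = {s : some successor in {4, 6, 7}} = {2, 6}
Sat((~full | halt) & (EX full)) = {2}
AF ((~full | halt) & (EX full)): least fixpoint, start Z0 = {2}, add states with every successor in Z. Z1 = {1, 2}; Z2 = {1, 2, 5}; Z3 = {1, 2, 3, 5}; Z4 = {1, 2, 3, 5, 7}; Z5 = {1, 2, 3, 5, 6, 7}; fixed.
Sat(AF ((~full | halt) & (EX full))) = {1, 2, 3, 5, 6, 7}
1 ∈ Sat(AF ((~full | halt) & (EX full))) = {1, 2, 3, 5, 6, 7}, so the formula holds at 1.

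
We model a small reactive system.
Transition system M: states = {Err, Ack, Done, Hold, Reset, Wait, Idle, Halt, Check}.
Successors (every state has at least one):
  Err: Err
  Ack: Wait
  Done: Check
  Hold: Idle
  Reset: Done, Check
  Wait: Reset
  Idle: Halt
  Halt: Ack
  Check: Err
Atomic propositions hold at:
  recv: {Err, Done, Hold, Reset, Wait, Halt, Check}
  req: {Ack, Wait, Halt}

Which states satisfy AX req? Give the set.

Sat(AX req) = {s : every successor in {Ack, Wait, Halt}} = {Ack, Idle, Halt}

{Ack, Idle, Halt}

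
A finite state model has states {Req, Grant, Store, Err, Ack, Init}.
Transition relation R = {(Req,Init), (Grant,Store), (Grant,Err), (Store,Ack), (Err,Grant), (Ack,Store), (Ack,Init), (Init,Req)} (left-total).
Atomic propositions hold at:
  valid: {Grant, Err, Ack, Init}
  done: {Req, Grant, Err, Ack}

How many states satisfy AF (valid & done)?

4

Sat(valid & done) = {Grant, Err, Ack}
AF (valid & done): least fixpoint, start Z0 = {Grant, Err, Ack}, add states with every successor in Z. Z1 = {Grant, Store, Err, Ack}; fixed.
Sat(AF (valid & done)) = {Grant, Store, Err, Ack}
|Sat(AF (valid & done))| = |{Grant, Store, Err, Ack}| = 4.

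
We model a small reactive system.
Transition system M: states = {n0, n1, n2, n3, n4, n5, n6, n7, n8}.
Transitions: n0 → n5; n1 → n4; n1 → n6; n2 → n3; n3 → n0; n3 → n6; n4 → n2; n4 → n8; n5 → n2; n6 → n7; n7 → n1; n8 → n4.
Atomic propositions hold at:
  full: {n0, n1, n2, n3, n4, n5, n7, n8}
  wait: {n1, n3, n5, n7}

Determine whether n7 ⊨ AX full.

Yes

Sat(AX full) = {s : every successor in {n0, n1, n2, n3, n4, n5, n7, n8}} = {n0, n2, n4, n5, n6, n7, n8}
n7 ∈ Sat(AX full) = {n0, n2, n4, n5, n6, n7, n8}, so the formula holds at n7.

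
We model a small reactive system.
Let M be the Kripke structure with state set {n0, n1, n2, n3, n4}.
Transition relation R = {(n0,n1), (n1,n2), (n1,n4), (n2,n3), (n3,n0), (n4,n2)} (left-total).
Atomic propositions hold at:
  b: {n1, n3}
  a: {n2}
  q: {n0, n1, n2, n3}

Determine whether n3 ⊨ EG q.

Yes

EG q: greatest fixpoint, start Z0 = {n0, n1, n2, n3}, keep only states in Sat with some successor in Z. Already a fixed point.
Sat(EG q) = {n0, n1, n2, n3}
n3 ∈ Sat(EG q) = {n0, n1, n2, n3}, so the formula holds at n3.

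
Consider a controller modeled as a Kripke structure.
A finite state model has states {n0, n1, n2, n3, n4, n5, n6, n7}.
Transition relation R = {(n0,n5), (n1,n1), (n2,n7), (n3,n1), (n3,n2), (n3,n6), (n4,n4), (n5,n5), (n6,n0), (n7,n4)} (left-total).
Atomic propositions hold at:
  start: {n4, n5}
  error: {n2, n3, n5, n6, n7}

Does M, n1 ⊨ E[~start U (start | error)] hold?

Sat(~start) = {n0, n1, n2, n3, n6, n7}
Sat(start | error) = {n2, n3, n4, n5, n6, n7}
E[~start U (start | error)]: least fixpoint, start Z0 = Sat((start | error)) = {n2, n3, n4, n5, n6, n7}, add states in Sat(~start) with some successor in Z. Z1 = {n0, n2, n3, n4, n5, n6, n7}; fixed.
Sat(E[~start U (start | error)]) = {n0, n2, n3, n4, n5, n6, n7}
n1 ∉ Sat(E[~start U (start | error)]) = {n0, n2, n3, n4, n5, n6, n7}, so the formula does not hold at n1.

No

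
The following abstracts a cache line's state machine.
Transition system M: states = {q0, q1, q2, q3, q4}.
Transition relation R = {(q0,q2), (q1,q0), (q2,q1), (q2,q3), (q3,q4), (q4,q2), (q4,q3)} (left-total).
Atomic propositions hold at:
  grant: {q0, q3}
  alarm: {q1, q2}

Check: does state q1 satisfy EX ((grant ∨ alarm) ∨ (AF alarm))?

Yes

Sat(grant ∨ alarm) = {q0, q1, q2, q3}
AF alarm: least fixpoint, start Z0 = {q1, q2}, add states with every successor in Z. Z1 = {q0, q1, q2}; fixed.
Sat(AF alarm) = {q0, q1, q2}
Sat((grant ∨ alarm) ∨ (AF alarm)) = {q0, q1, q2, q3}
Sat(EX ((grant ∨ alarm) ∨ (AF alarm))) = {s : some successor in {q0, q1, q2, q3}} = {q0, q1, q2, q4}
q1 ∈ Sat(EX ((grant ∨ alarm) ∨ (AF alarm))) = {q0, q1, q2, q4}, so the formula holds at q1.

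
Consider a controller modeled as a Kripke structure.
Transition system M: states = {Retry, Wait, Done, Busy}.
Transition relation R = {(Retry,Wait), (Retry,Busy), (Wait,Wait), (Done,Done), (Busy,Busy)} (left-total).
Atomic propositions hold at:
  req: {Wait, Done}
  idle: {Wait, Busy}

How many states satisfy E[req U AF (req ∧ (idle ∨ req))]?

2

Sat(idle ∨ req) = {Wait, Done, Busy}
Sat(req ∧ (idle ∨ req)) = {Wait, Done}
AF (req ∧ (idle ∨ req)): least fixpoint, start Z0 = {Wait, Done}, add states with every successor in Z. Already a fixed point.
Sat(AF (req ∧ (idle ∨ req))) = {Wait, Done}
E[req U AF (req ∧ (idle ∨ req))]: least fixpoint, start Z0 = Sat(AF (req ∧ (idle ∨ req))) = {Wait, Done}, add states in Sat(req) with some successor in Z. Already a fixed point.
Sat(E[req U AF (req ∧ (idle ∨ req))]) = {Wait, Done}
|Sat(E[req U AF (req ∧ (idle ∨ req))])| = |{Wait, Done}| = 2.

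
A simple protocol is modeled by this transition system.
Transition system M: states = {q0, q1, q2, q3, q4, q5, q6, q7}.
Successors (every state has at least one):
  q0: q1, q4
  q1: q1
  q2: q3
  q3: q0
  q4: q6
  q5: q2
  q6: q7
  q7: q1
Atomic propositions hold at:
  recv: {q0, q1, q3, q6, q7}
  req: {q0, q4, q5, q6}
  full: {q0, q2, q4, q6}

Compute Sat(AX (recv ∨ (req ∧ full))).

Sat(req ∧ full) = {q0, q4, q6}
Sat(recv ∨ (req ∧ full)) = {q0, q1, q3, q4, q6, q7}
Sat(AX (recv ∨ (req ∧ full))) = {s : every successor in {q0, q1, q3, q4, q6, q7}} = {q0, q1, q2, q3, q4, q6, q7}

{q0, q1, q2, q3, q4, q6, q7}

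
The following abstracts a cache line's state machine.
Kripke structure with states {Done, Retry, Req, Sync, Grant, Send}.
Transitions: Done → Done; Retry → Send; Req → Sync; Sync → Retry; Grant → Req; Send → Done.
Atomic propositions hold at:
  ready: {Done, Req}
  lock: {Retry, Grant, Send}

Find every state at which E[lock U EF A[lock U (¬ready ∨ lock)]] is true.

Sat(¬ready) = {Retry, Sync, Grant, Send}
Sat(¬ready ∨ lock) = {Retry, Sync, Grant, Send}
A[lock U (¬ready ∨ lock)]: least fixpoint, start Z0 = Sat((¬ready ∨ lock)) = {Retry, Sync, Grant, Send}, add states in Sat(lock) with every successor in Z. Already a fixed point.
Sat(A[lock U (¬ready ∨ lock)]) = {Retry, Sync, Grant, Send}
EF A[lock U (¬ready ∨ lock)]: least fixpoint, start Z0 = {Retry, Sync, Grant, Send}, add states with some successor in Z. Z1 = {Retry, Req, Sync, Grant, Send}; fixed.
Sat(EF A[lock U (¬ready ∨ lock)]) = {Retry, Req, Sync, Grant, Send}
E[lock U EF A[lock U (¬ready ∨ lock)]]: least fixpoint, start Z0 = Sat(EF A[lock U (¬ready ∨ lock)]) = {Retry, Req, Sync, Grant, Send}, add states in Sat(lock) with some successor in Z. Already a fixed point.
Sat(E[lock U EF A[lock U (¬ready ∨ lock)]]) = {Retry, Req, Sync, Grant, Send}

{Retry, Req, Sync, Grant, Send}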